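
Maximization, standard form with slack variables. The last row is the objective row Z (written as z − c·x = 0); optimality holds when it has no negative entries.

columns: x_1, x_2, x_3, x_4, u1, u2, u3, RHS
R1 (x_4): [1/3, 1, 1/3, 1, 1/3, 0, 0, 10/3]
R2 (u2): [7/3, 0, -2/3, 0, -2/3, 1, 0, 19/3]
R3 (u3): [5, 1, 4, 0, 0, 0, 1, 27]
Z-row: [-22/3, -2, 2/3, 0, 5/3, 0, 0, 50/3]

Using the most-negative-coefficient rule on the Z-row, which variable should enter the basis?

Negative Z-row entries: x_1: -22/3, x_2: -2.
The most negative is -22/3 in column x_1, so x_1 enters.

x_1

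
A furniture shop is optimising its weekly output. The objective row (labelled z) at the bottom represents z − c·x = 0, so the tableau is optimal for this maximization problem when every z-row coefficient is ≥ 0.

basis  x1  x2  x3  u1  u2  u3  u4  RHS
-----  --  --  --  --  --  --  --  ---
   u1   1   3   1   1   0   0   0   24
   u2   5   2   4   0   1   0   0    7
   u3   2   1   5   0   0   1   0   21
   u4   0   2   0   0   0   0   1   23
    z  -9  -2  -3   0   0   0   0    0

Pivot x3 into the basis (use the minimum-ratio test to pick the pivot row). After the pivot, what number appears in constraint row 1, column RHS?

89/4

Ratio test on column x3 — row 1: 24/1 = 24; row 2: 7/4 = 7/4; row 3: 21/5 = 21/5; row 4: entry 0 ≤ 0. Minimum is 7/4 at row 2 (u2 leaves); pivot element 4.
Divide row 2 by 4; eliminate column x3 from the other rows.
Row 1 update in column RHS: 24 − 1·(7/4) = 89/4.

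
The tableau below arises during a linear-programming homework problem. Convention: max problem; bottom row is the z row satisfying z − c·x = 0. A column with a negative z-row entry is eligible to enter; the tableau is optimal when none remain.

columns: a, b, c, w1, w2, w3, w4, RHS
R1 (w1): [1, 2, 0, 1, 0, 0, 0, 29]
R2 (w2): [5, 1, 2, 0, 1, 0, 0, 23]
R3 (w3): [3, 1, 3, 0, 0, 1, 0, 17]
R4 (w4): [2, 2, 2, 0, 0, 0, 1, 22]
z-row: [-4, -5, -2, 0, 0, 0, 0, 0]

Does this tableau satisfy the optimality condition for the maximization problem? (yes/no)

The z-row has a negative entry -5 in column b, so it is not optimal.

no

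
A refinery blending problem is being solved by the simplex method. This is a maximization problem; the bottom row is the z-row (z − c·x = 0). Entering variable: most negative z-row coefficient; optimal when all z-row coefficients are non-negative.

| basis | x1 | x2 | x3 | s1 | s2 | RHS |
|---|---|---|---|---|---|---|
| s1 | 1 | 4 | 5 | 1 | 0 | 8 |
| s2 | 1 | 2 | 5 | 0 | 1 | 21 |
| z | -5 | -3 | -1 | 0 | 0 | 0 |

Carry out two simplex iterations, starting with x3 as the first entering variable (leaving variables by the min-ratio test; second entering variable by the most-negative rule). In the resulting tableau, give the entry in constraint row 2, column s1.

-1

Ratio test on column x3 — row 1: 8/5 = 8/5; row 2: 21/5 = 21/5. Minimum is 8/5 at row 1 (s1 leaves); pivot element 5.
Divide row 1 by 5; eliminate column x3 from the other rows.
Second iteration: most negative z-row entry is -24/5 in column x1, so x1 enters.
Ratio test on column x1 — row 1: (8/5)/(1/5) = 8; row 2: entry 0 ≤ 0. Minimum is 8 at row 1 (x3 leaves); pivot element 1/5.
Divide row 1 by 1/5; eliminate column x1 from the other rows.
After both pivots, the entry at constraint row 2, column s1 is -1.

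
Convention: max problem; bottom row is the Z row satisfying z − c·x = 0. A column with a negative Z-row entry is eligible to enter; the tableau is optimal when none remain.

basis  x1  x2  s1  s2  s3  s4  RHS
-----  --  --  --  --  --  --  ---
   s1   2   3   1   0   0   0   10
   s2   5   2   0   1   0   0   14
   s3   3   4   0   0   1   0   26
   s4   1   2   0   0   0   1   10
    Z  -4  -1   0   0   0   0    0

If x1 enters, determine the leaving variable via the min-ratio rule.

Column x1 entries and ratios — s1: 10/2 = 5; s2: 14/5 = 14/5; s3: 26/3 = 26/3; s4: 10/1 = 10.
Smallest ratio is 14/5 in the row of s2, so s2 leaves.

s2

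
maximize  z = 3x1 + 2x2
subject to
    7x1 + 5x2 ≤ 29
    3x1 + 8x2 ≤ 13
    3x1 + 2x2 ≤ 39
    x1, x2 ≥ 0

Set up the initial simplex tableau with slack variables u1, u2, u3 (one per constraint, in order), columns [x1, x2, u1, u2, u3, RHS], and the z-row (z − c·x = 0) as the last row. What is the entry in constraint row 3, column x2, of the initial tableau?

2

Constraint 3 has coefficient 2 on x2.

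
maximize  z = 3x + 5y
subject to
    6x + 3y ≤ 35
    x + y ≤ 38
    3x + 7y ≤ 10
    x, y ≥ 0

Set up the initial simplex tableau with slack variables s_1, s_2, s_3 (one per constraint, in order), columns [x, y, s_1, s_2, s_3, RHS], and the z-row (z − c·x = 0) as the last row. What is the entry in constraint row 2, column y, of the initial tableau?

1

Constraint 2 has coefficient 1 on y.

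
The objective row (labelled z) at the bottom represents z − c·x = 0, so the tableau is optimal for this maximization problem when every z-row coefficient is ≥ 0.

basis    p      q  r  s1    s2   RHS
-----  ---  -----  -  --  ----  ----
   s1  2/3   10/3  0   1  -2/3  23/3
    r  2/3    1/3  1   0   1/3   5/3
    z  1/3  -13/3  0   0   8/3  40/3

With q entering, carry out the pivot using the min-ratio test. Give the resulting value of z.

233/10

Ratio test on column q — row 1: (23/3)/(10/3) = 23/10; row 2: (5/3)/(1/3) = 5. Minimum is 23/10 at row 1 (s1 leaves); pivot element 10/3.
Pivot on row 1; the z-row RHS becomes 40/3 − (-13/3)·(23/10) = 233/10.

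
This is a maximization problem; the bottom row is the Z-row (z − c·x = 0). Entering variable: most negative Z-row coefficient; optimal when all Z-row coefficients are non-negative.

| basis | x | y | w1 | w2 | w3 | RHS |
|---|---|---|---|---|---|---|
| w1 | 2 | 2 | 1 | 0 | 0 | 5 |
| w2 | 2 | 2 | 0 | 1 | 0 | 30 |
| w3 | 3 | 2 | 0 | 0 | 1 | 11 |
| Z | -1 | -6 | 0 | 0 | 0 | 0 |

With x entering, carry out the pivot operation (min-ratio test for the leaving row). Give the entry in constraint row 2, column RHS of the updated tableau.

25

Ratio test on column x — row 1: 5/2 = 5/2; row 2: 30/2 = 15; row 3: 11/3 = 11/3. Minimum is 5/2 at row 1 (w1 leaves); pivot element 2.
Divide row 1 by 2; eliminate column x from the other rows.
Row 2 update in column RHS: 30 − 2·(5/2) = 25.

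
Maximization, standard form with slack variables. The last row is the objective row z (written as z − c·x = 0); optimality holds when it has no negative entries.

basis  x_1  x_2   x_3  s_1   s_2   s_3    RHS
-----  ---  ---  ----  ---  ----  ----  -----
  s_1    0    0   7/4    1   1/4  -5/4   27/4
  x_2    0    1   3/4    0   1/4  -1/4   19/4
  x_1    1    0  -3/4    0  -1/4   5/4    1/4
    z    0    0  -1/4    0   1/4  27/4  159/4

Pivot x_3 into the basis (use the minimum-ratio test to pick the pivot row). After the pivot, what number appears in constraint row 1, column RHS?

27/7

Ratio test on column x_3 — row 1: (27/4)/(7/4) = 27/7; row 2: (19/4)/(3/4) = 19/3; row 3: entry -3/4 ≤ 0. Minimum is 27/7 at row 1 (s_1 leaves); pivot element 7/4.
Divide row 1 by 7/4; eliminate column x_3 from the other rows.
In the new row 1, the RHS entry is the old entry divided by the pivot: (27/4)/(7/4) = 27/7.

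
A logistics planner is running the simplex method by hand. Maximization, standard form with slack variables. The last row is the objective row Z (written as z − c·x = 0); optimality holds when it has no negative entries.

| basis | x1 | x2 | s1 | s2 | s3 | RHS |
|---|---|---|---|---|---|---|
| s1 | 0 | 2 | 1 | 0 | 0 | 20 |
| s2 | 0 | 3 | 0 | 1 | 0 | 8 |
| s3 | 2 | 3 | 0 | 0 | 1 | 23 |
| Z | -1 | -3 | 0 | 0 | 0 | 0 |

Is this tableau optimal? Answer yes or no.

The Z-row has a negative entry -3 in column x2, so it is not optimal.

no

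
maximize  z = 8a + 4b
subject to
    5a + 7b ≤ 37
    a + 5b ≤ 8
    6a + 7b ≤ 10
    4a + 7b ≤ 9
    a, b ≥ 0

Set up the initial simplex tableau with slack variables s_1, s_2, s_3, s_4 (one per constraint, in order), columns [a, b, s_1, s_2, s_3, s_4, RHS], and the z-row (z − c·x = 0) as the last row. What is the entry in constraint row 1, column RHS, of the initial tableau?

37

The RHS of constraint 1 is b_1 = 37.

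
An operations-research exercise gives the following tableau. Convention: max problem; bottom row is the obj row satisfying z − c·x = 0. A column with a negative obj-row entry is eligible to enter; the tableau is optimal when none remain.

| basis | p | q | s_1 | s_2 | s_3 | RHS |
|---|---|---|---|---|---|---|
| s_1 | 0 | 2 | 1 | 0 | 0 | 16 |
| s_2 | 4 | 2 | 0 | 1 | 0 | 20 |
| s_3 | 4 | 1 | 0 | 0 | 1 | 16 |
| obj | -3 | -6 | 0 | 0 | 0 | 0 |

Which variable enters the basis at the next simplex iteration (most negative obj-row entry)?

q

Negative obj-row entries: p: -3, q: -6.
The most negative is -6 in column q, so q enters.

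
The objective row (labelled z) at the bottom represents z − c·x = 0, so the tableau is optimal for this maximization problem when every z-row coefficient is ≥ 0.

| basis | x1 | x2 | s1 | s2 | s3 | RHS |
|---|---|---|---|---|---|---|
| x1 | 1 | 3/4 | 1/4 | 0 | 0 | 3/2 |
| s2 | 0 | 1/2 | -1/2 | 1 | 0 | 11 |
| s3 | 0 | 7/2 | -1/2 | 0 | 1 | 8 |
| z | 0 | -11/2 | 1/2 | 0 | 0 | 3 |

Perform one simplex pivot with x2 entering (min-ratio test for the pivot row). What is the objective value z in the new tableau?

Ratio test on column x2 — row 1: (3/2)/(3/4) = 2; row 2: 11/(1/2) = 22; row 3: 8/(7/2) = 16/7. Minimum is 2 at row 1 (x1 leaves); pivot element 3/4.
Pivot on row 1; the z-row RHS becomes 3 − (-11/2)·2 = 14.

14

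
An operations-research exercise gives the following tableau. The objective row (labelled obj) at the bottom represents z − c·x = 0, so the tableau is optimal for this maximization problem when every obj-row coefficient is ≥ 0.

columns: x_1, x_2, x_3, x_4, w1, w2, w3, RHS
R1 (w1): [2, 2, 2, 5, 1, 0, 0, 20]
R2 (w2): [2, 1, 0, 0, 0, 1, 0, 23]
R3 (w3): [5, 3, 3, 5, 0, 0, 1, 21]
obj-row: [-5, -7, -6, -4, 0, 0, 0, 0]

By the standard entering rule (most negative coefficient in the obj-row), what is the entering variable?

Negative obj-row entries: x_1: -5, x_2: -7, x_3: -6, x_4: -4.
The most negative is -7 in column x_2, so x_2 enters.

x_2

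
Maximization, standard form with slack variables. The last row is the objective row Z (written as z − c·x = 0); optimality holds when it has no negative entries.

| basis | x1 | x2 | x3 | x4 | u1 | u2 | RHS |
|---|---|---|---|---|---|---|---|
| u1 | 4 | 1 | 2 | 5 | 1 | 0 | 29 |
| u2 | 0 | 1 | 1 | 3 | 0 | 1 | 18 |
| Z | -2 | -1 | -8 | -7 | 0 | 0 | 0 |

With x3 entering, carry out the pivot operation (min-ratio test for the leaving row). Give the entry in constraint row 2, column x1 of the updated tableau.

Ratio test on column x3 — row 1: 29/2 = 29/2; row 2: 18/1 = 18. Minimum is 29/2 at row 1 (u1 leaves); pivot element 2.
Divide row 1 by 2; eliminate column x3 from the other rows.
Row 2 update in column x1: 0 − 1·2 = -2.

-2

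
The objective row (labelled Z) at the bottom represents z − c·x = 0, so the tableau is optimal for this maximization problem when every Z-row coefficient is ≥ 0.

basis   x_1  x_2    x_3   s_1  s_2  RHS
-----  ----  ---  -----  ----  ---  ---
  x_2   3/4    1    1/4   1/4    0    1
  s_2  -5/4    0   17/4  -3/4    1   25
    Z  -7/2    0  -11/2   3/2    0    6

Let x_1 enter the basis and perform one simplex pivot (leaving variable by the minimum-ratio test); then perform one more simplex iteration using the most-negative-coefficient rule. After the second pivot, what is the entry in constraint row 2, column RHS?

Ratio test on column x_1 — row 1: 1/(3/4) = 4/3; row 2: entry -5/4 ≤ 0. Minimum is 4/3 at row 1 (x_2 leaves); pivot element 3/4.
Divide row 1 by 3/4; eliminate column x_1 from the other rows.
Second iteration: most negative Z-row entry is -13/3 in column x_3, so x_3 enters.
Ratio test on column x_3 — row 1: (4/3)/(1/3) = 4; row 2: (80/3)/(14/3) = 40/7. Minimum is 4 at row 1 (x_1 leaves); pivot element 1/3.
Divide row 1 by 1/3; eliminate column x_3 from the other rows.
After both pivots, the entry at constraint row 2, column RHS is 8.

8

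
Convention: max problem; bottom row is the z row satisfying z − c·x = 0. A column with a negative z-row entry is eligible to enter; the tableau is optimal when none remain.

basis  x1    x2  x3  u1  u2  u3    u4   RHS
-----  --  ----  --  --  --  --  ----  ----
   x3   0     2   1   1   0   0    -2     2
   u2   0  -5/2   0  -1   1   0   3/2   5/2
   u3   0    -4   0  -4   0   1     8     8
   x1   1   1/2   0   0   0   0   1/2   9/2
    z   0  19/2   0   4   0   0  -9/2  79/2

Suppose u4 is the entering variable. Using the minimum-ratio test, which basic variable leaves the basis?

u3

Column u4 entries and ratios — x3: -2 ≤ 0, skip; u2: (5/2)/(3/2) = 5/3; u3: 8/8 = 1; x1: (9/2)/(1/2) = 9.
Smallest ratio is 1 in the row of u3, so u3 leaves.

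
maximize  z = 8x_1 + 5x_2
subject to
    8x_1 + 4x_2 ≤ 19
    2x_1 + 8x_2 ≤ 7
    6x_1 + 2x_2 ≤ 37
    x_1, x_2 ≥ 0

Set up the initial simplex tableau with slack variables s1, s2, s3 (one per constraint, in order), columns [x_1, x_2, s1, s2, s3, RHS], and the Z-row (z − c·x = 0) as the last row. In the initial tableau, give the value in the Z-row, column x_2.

-5

The Z-row carries the negated objective coefficients: the x_2 entry is -5.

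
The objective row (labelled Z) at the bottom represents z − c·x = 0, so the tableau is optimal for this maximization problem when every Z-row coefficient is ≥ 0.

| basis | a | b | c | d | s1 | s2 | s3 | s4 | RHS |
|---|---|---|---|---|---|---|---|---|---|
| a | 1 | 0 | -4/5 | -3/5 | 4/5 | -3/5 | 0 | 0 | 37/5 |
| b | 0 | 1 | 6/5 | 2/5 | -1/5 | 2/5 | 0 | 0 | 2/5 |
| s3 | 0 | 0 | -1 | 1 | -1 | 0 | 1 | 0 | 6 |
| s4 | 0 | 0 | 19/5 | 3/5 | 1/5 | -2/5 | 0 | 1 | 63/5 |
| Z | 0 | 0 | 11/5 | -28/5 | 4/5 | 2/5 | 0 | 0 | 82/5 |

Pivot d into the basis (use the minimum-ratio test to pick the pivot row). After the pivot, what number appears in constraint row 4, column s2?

Ratio test on column d — row 1: entry -3/5 ≤ 0; row 2: (2/5)/(2/5) = 1; row 3: 6/1 = 6; row 4: (63/5)/(3/5) = 21. Minimum is 1 at row 2 (b leaves); pivot element 2/5.
Divide row 2 by 2/5; eliminate column d from the other rows.
Row 4 update in column s2: -2/5 − (3/5)·1 = -1.

-1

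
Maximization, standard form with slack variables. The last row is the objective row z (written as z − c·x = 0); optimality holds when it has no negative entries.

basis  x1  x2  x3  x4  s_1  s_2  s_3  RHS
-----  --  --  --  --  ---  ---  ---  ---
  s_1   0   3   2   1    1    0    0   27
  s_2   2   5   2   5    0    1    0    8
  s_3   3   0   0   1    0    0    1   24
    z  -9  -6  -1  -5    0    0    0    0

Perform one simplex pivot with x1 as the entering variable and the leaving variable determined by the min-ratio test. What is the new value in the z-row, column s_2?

9/2

Ratio test on column x1 — row 1: entry 0 ≤ 0; row 2: 8/2 = 4; row 3: 24/3 = 8. Minimum is 4 at row 2 (s_2 leaves); pivot element 2.
Divide row 2 by 2; eliminate column x1 from the other rows.
z-row update in column s_2: 0 − (-9)·(1/2) = 9/2.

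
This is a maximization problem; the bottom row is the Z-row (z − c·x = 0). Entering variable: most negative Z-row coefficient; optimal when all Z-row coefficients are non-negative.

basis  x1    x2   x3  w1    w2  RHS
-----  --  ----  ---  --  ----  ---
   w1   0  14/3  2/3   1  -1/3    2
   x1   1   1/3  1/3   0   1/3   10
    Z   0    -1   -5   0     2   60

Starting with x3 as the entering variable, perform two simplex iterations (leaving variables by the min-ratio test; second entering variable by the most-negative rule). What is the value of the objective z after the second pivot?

84

Ratio test on column x3 — row 1: 2/(2/3) = 3; row 2: 10/(1/3) = 30. Minimum is 3 at row 1 (w1 leaves); pivot element 2/3.
Pivot on row 1; the Z-row RHS becomes 60 − (-5)·3 = 75.
Next entering variable (most negative Z-row entry -1/2): w2.
Ratio test on column w2 — row 1: entry -1/2 ≤ 0; row 2: 9/(1/2) = 18. Minimum is 18 at row 2 (x1 leaves); pivot element 1/2.
After the second pivot the Z-row RHS is 75 − (-1/2)·18 = 84.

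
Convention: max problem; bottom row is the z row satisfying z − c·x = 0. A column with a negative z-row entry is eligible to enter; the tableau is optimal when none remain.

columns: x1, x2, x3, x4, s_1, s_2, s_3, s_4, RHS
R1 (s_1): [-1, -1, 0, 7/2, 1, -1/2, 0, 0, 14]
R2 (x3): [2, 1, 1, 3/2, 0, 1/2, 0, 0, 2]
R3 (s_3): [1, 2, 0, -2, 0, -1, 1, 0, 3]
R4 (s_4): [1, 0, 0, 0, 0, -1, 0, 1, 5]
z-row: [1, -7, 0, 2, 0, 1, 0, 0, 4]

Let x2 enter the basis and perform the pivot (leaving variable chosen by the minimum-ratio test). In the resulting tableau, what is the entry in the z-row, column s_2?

-5/2

Ratio test on column x2 — row 1: entry -1 ≤ 0; row 2: 2/1 = 2; row 3: 3/2 = 3/2; row 4: entry 0 ≤ 0. Minimum is 3/2 at row 3 (s_3 leaves); pivot element 2.
Divide row 3 by 2; eliminate column x2 from the other rows.
z-row update in column s_2: 1 − (-7)·(-1/2) = -5/2.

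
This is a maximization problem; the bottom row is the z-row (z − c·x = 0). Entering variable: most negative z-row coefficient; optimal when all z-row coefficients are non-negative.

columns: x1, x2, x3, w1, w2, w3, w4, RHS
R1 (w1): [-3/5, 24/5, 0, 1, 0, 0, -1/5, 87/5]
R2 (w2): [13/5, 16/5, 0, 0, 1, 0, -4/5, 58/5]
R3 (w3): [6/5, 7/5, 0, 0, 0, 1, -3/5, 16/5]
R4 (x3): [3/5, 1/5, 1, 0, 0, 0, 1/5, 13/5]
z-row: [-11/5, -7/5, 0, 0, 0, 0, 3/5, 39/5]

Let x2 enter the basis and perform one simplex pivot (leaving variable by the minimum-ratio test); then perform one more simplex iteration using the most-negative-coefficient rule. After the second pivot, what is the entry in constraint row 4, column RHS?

Ratio test on column x2 — row 1: (87/5)/(24/5) = 29/8; row 2: (58/5)/(16/5) = 29/8; row 3: (16/5)/(7/5) = 16/7; row 4: (13/5)/(1/5) = 13. Minimum is 16/7 at row 3 (w3 leaves); pivot element 7/5.
Divide row 3 by 7/5; eliminate column x2 from the other rows.
Second iteration: most negative z-row entry is -1 in column x1, so x1 enters.
Ratio test on column x1 — row 1: entry -33/7 ≤ 0; row 2: entry -1/7 ≤ 0; row 3: (16/7)/(6/7) = 8/3; row 4: (15/7)/(3/7) = 5. Minimum is 8/3 at row 3 (x2 leaves); pivot element 6/7.
Divide row 3 by 6/7; eliminate column x1 from the other rows.
After both pivots, the entry at constraint row 4, column RHS is 1.

1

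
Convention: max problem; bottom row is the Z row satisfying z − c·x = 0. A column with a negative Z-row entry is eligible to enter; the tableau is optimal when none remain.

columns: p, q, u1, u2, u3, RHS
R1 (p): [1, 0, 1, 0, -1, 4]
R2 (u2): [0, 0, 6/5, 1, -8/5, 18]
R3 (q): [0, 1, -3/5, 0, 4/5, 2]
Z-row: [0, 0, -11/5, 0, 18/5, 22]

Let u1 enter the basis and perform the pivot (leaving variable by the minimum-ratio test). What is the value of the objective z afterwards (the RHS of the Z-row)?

Ratio test on column u1 — row 1: 4/1 = 4; row 2: 18/(6/5) = 15; row 3: entry -3/5 ≤ 0. Minimum is 4 at row 1 (p leaves); pivot element 1.
Pivot on row 1; the Z-row RHS becomes 22 − (-11/5)·4 = 154/5.

154/5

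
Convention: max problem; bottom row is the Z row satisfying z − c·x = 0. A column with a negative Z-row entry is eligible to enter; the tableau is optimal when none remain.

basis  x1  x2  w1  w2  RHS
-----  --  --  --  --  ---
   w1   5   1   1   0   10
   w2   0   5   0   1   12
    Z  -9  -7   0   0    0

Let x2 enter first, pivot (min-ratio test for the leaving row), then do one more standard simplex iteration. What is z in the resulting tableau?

Ratio test on column x2 — row 1: 10/1 = 10; row 2: 12/5 = 12/5. Minimum is 12/5 at row 2 (w2 leaves); pivot element 5.
Pivot on row 2; the Z-row RHS becomes 0 − (-7)·(12/5) = 84/5.
Next entering variable (most negative Z-row entry -9): x1.
Ratio test on column x1 — row 1: (38/5)/5 = 38/25; row 2: entry 0 ≤ 0. Minimum is 38/25 at row 1 (w1 leaves); pivot element 5.
After the second pivot the Z-row RHS is 84/5 − (-9)·(38/25) = 762/25.

762/25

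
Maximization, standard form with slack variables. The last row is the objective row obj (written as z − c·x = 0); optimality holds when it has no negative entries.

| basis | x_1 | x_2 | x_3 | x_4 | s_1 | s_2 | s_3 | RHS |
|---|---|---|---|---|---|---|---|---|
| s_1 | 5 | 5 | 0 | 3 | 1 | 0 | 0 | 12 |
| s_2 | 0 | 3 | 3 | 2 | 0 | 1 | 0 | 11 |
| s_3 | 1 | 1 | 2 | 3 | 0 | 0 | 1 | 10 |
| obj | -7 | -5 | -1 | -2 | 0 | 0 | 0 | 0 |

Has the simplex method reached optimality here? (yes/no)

The obj-row has a negative entry -7 in column x_1, so it is not optimal.

no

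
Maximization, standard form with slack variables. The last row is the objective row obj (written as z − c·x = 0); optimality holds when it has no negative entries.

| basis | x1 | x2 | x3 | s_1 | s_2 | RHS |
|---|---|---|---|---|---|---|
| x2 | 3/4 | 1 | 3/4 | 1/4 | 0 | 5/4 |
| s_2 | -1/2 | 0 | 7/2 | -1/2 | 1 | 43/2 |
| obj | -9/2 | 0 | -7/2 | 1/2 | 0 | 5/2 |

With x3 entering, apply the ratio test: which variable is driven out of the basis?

x2

Column x3 entries and ratios — x2: (5/4)/(3/4) = 5/3; s_2: (43/2)/(7/2) = 43/7.
Smallest ratio is 5/3 in the row of x2, so x2 leaves.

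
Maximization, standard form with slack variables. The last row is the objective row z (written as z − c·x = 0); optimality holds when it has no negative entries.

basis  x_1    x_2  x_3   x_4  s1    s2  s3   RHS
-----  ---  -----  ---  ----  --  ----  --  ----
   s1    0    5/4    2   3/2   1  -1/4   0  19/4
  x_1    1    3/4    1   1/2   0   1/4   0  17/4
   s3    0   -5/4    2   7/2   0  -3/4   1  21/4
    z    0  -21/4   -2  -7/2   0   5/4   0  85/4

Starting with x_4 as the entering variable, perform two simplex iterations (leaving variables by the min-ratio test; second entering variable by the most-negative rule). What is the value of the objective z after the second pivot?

178/5

Ratio test on column x_4 — row 1: (19/4)/(3/2) = 19/6; row 2: (17/4)/(1/2) = 17/2; row 3: (21/4)/(7/2) = 3/2. Minimum is 3/2 at row 3 (s3 leaves); pivot element 7/2.
Pivot on row 3; the z-row RHS becomes 85/4 − (-7/2)·(3/2) = 53/2.
Next entering variable (most negative z-row entry -13/2): x_2.
Ratio test on column x_2 — row 1: (5/2)/(25/14) = 7/5; row 2: (7/2)/(13/14) = 49/13; row 3: entry -5/14 ≤ 0. Minimum is 7/5 at row 1 (s1 leaves); pivot element 25/14.
After the second pivot the z-row RHS is 53/2 − (-13/2)·(7/5) = 178/5.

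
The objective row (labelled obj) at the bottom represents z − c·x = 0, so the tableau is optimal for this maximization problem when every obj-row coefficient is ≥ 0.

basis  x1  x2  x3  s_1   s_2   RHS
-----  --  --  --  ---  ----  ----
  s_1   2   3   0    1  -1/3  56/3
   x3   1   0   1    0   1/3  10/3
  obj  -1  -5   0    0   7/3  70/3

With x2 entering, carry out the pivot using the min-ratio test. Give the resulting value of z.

490/9

Ratio test on column x2 — row 1: (56/3)/3 = 56/9; row 2: entry 0 ≤ 0. Minimum is 56/9 at row 1 (s_1 leaves); pivot element 3.
Pivot on row 1; the obj-row RHS becomes 70/3 − (-5)·(56/9) = 490/9.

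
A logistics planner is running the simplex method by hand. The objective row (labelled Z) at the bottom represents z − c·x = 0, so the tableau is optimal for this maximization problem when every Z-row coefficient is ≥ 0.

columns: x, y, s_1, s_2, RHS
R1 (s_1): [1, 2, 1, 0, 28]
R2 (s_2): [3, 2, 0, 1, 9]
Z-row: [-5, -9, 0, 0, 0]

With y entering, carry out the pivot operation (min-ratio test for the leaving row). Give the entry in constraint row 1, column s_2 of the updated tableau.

-1

Ratio test on column y — row 1: 28/2 = 14; row 2: 9/2 = 9/2. Minimum is 9/2 at row 2 (s_2 leaves); pivot element 2.
Divide row 2 by 2; eliminate column y from the other rows.
Row 1 update in column s_2: 0 − 2·(1/2) = -1.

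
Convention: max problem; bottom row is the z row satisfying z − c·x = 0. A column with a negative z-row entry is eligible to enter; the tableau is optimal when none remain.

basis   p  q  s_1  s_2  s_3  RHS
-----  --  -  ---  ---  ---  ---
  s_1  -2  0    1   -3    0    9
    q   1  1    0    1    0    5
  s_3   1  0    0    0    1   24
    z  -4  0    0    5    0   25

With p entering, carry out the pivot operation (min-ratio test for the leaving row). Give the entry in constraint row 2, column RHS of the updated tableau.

5

Ratio test on column p — row 1: entry -2 ≤ 0; row 2: 5/1 = 5; row 3: 24/1 = 24. Minimum is 5 at row 2 (q leaves); pivot element 1.
Divide row 2 by 1; eliminate column p from the other rows.
In the new row 2, the RHS entry is the old entry divided by the pivot: 5/1 = 5.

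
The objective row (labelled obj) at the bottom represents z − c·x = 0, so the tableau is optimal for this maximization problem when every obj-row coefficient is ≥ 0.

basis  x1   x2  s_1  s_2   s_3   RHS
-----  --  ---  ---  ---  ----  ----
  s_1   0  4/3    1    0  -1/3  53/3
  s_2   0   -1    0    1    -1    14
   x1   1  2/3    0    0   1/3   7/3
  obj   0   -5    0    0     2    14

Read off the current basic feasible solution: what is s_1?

53/3

s_1 is basic (row 1); its value is the RHS of that row, 53/3.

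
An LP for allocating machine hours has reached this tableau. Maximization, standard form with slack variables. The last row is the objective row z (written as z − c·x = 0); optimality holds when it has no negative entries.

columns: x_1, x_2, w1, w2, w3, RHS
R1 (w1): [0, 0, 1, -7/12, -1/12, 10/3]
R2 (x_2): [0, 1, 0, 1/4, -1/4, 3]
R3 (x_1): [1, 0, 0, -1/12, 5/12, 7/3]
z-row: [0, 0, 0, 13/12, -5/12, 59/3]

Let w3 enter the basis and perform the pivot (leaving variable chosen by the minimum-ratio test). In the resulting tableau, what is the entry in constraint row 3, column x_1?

Ratio test on column w3 — row 1: entry -1/12 ≤ 0; row 2: entry -1/4 ≤ 0; row 3: (7/3)/(5/12) = 28/5. Minimum is 28/5 at row 3 (x_1 leaves); pivot element 5/12.
Divide row 3 by 5/12; eliminate column w3 from the other rows.
In the new row 3, the x_1 entry is the old entry divided by the pivot: 1/(5/12) = 12/5.

12/5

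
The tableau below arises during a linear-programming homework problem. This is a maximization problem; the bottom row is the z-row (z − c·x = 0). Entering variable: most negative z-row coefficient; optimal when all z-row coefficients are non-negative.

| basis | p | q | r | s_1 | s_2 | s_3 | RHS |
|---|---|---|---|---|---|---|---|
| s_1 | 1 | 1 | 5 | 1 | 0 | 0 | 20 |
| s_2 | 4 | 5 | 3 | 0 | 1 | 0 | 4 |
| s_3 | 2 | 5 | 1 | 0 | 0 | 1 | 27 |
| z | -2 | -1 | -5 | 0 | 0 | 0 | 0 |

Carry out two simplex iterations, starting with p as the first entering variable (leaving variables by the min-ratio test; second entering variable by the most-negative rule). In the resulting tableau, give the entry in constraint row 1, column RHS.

40/3

Ratio test on column p — row 1: 20/1 = 20; row 2: 4/4 = 1; row 3: 27/2 = 27/2. Minimum is 1 at row 2 (s_2 leaves); pivot element 4.
Divide row 2 by 4; eliminate column p from the other rows.
Second iteration: most negative z-row entry is -7/2 in column r, so r enters.
Ratio test on column r — row 1: 19/(17/4) = 76/17; row 2: 1/(3/4) = 4/3; row 3: entry -1/2 ≤ 0. Minimum is 4/3 at row 2 (p leaves); pivot element 3/4.
Divide row 2 by 3/4; eliminate column r from the other rows.
After both pivots, the entry at constraint row 1, column RHS is 40/3.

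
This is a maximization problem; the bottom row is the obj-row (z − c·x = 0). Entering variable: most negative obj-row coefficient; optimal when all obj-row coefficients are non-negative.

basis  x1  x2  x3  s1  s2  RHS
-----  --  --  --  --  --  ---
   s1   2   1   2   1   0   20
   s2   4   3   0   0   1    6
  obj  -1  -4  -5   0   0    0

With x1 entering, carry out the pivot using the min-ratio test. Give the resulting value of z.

3/2

Ratio test on column x1 — row 1: 20/2 = 10; row 2: 6/4 = 3/2. Minimum is 3/2 at row 2 (s2 leaves); pivot element 4.
Pivot on row 2; the obj-row RHS becomes 0 − (-1)·(3/2) = 3/2.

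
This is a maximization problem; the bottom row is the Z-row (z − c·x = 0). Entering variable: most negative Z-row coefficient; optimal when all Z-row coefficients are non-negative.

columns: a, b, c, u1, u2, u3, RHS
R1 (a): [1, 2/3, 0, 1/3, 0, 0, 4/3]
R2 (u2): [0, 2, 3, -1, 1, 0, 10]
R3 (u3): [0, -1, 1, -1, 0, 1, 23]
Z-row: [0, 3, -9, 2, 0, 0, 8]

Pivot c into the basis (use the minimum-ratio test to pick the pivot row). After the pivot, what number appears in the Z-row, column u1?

-1

Ratio test on column c — row 1: entry 0 ≤ 0; row 2: 10/3 = 10/3; row 3: 23/1 = 23. Minimum is 10/3 at row 2 (u2 leaves); pivot element 3.
Divide row 2 by 3; eliminate column c from the other rows.
Z-row update in column u1: 2 − (-9)·(-1/3) = -1.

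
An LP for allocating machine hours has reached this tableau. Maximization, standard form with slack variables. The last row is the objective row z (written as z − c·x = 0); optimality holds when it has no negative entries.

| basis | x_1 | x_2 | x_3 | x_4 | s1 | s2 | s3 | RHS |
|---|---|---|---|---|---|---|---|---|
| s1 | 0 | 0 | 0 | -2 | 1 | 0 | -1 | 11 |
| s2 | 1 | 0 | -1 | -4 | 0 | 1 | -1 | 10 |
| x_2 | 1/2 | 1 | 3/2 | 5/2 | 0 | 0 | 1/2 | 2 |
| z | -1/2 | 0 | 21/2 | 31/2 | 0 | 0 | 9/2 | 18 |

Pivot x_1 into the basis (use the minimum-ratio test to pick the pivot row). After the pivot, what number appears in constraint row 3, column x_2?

Ratio test on column x_1 — row 1: entry 0 ≤ 0; row 2: 10/1 = 10; row 3: 2/(1/2) = 4. Minimum is 4 at row 3 (x_2 leaves); pivot element 1/2.
Divide row 3 by 1/2; eliminate column x_1 from the other rows.
In the new row 3, the x_2 entry is the old entry divided by the pivot: 1/(1/2) = 2.

2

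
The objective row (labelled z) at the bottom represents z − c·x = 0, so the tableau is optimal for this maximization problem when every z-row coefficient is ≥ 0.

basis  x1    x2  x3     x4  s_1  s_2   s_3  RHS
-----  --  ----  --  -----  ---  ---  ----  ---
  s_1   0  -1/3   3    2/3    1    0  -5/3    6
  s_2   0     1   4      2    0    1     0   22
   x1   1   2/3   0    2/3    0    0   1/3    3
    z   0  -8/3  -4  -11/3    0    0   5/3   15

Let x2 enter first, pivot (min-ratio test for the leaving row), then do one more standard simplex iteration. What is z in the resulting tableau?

37

Ratio test on column x2 — row 1: entry -1/3 ≤ 0; row 2: 22/1 = 22; row 3: 3/(2/3) = 9/2. Minimum is 9/2 at row 3 (x1 leaves); pivot element 2/3.
Pivot on row 3; the z-row RHS becomes 15 − (-8/3)·(9/2) = 27.
Next entering variable (most negative z-row entry -4): x3.
Ratio test on column x3 — row 1: (15/2)/3 = 5/2; row 2: (35/2)/4 = 35/8; row 3: entry 0 ≤ 0. Minimum is 5/2 at row 1 (s_1 leaves); pivot element 3.
After the second pivot the z-row RHS is 27 − (-4)·(5/2) = 37.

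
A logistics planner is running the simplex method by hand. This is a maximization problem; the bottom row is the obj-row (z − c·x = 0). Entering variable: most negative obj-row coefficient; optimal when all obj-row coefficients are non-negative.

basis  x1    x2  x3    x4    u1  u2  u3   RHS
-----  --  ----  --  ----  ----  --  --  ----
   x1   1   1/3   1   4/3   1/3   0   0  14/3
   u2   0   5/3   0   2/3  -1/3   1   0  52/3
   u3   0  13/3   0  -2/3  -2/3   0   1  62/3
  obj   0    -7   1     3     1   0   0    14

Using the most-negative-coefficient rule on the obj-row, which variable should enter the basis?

x2

Negative obj-row entries: x2: -7.
The most negative is -7 in column x2, so x2 enters.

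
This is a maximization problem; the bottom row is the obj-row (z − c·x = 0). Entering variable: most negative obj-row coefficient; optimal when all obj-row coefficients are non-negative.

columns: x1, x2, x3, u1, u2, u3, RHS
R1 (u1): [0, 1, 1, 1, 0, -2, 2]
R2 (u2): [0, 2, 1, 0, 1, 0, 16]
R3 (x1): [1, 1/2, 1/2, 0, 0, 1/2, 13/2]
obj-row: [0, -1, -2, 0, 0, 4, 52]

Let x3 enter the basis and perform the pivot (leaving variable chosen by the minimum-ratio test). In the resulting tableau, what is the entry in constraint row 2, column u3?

Ratio test on column x3 — row 1: 2/1 = 2; row 2: 16/1 = 16; row 3: (13/2)/(1/2) = 13. Minimum is 2 at row 1 (u1 leaves); pivot element 1.
Divide row 1 by 1; eliminate column x3 from the other rows.
Row 2 update in column u3: 0 − 1·(-2) = 2.

2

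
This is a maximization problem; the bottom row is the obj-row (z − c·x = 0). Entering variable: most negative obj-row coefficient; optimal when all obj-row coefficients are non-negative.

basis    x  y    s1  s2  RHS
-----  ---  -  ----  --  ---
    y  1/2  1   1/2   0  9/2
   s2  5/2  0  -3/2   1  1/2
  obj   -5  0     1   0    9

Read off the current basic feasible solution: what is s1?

s1 is not in the basis, so in the current basic feasible solution s1 = 0.

0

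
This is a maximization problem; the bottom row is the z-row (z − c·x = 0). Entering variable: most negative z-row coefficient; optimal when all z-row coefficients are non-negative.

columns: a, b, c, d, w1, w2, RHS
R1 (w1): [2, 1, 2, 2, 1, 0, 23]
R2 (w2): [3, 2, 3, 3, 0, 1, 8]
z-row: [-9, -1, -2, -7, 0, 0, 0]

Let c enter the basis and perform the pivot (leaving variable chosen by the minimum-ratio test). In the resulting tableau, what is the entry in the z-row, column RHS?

16/3

Ratio test on column c — row 1: 23/2 = 23/2; row 2: 8/3 = 8/3. Minimum is 8/3 at row 2 (w2 leaves); pivot element 3.
Divide row 2 by 3; eliminate column c from the other rows.
z-row update in column RHS: 0 − (-2)·(8/3) = 16/3.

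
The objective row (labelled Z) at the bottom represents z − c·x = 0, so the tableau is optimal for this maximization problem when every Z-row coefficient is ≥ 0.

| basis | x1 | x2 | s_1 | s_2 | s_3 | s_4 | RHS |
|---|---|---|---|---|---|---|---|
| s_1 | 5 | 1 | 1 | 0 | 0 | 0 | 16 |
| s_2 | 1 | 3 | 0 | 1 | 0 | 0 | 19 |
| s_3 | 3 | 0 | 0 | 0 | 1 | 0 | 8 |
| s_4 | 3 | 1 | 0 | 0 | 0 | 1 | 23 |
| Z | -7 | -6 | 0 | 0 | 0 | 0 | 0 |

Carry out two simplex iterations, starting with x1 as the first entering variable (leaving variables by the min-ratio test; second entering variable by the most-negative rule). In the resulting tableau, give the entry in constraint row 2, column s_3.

Ratio test on column x1 — row 1: 16/5 = 16/5; row 2: 19/1 = 19; row 3: 8/3 = 8/3; row 4: 23/3 = 23/3. Minimum is 8/3 at row 3 (s_3 leaves); pivot element 3.
Divide row 3 by 3; eliminate column x1 from the other rows.
Second iteration: most negative Z-row entry is -6 in column x2, so x2 enters.
Ratio test on column x2 — row 1: (8/3)/1 = 8/3; row 2: (49/3)/3 = 49/9; row 3: entry 0 ≤ 0; row 4: 15/1 = 15. Minimum is 8/3 at row 1 (s_1 leaves); pivot element 1.
Divide row 1 by 1; eliminate column x2 from the other rows.
After both pivots, the entry at constraint row 2, column s_3 is 14/3.

14/3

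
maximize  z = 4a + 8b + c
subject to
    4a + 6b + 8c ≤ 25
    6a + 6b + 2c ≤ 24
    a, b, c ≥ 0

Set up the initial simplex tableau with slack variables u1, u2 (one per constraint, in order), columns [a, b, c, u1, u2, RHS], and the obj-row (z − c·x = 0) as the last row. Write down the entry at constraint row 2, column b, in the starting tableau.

6

Constraint 2 has coefficient 6 on b.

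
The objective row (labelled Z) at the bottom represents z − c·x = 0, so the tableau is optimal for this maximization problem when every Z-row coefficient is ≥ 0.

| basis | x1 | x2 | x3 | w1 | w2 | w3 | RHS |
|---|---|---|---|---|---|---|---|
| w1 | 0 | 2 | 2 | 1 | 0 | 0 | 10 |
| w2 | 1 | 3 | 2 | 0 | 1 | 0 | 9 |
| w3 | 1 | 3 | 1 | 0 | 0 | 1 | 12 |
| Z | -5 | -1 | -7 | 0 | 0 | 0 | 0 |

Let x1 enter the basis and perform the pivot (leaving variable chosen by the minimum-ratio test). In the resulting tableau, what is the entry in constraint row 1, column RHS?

10

Ratio test on column x1 — row 1: entry 0 ≤ 0; row 2: 9/1 = 9; row 3: 12/1 = 12. Minimum is 9 at row 2 (w2 leaves); pivot element 1.
Divide row 2 by 1; eliminate column x1 from the other rows.
Row 1 update in column RHS: 10 − 0·9 = 10.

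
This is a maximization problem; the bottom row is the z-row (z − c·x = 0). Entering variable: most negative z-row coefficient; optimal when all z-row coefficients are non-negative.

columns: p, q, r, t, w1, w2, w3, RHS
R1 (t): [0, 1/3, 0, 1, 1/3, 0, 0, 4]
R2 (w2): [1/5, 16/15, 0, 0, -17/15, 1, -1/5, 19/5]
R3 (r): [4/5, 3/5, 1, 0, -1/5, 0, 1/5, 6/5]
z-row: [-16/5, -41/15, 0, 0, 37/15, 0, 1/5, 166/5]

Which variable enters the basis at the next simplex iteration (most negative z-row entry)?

Negative z-row entries: p: -16/5, q: -41/15.
The most negative is -16/5 in column p, so p enters.

p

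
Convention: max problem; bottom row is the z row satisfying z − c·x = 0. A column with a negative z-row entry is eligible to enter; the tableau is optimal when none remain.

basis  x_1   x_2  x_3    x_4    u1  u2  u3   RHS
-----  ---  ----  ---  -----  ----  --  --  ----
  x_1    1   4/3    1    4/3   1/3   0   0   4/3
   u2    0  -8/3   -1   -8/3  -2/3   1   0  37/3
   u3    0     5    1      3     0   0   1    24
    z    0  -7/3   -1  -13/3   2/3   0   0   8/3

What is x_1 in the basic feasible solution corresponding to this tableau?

4/3

x_1 is basic (row 1); its value is the RHS of that row, 4/3.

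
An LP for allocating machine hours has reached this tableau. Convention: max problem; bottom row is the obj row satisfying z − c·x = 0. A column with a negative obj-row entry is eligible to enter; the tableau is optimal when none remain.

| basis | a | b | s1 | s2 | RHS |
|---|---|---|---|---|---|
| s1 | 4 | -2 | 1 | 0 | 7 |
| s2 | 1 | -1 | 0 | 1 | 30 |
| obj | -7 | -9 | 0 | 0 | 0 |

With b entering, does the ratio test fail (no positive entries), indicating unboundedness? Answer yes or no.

Every constraint-row entry in column b is ≤ 0, so increasing b is unbounded.

yes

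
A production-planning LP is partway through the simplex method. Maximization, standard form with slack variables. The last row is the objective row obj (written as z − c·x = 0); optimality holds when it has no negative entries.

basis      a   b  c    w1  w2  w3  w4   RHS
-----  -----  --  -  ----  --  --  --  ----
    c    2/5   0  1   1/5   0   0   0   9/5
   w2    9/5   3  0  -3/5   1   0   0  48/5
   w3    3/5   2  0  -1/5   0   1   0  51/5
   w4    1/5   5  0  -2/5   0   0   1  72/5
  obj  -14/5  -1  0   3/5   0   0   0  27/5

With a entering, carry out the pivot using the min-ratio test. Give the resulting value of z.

18

Ratio test on column a — row 1: (9/5)/(2/5) = 9/2; row 2: (48/5)/(9/5) = 16/3; row 3: (51/5)/(3/5) = 17; row 4: (72/5)/(1/5) = 72. Minimum is 9/2 at row 1 (c leaves); pivot element 2/5.
Pivot on row 1; the obj-row RHS becomes 27/5 − (-14/5)·(9/2) = 18.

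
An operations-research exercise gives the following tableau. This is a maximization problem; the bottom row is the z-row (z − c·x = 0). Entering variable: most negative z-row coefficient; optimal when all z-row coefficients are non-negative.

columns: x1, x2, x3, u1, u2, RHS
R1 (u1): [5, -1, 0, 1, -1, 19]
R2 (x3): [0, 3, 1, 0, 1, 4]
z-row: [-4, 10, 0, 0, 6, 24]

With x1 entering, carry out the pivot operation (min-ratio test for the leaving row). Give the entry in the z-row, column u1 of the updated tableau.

4/5

Ratio test on column x1 — row 1: 19/5 = 19/5; row 2: entry 0 ≤ 0. Minimum is 19/5 at row 1 (u1 leaves); pivot element 5.
Divide row 1 by 5; eliminate column x1 from the other rows.
z-row update in column u1: 0 − (-4)·(1/5) = 4/5.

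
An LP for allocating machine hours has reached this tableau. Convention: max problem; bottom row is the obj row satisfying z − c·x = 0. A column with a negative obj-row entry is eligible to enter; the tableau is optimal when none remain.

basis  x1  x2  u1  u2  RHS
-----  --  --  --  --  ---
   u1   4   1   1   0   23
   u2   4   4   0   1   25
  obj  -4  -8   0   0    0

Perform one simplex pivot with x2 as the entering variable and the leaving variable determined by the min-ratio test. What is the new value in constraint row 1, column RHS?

67/4

Ratio test on column x2 — row 1: 23/1 = 23; row 2: 25/4 = 25/4. Minimum is 25/4 at row 2 (u2 leaves); pivot element 4.
Divide row 2 by 4; eliminate column x2 from the other rows.
Row 1 update in column RHS: 23 − 1·(25/4) = 67/4.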